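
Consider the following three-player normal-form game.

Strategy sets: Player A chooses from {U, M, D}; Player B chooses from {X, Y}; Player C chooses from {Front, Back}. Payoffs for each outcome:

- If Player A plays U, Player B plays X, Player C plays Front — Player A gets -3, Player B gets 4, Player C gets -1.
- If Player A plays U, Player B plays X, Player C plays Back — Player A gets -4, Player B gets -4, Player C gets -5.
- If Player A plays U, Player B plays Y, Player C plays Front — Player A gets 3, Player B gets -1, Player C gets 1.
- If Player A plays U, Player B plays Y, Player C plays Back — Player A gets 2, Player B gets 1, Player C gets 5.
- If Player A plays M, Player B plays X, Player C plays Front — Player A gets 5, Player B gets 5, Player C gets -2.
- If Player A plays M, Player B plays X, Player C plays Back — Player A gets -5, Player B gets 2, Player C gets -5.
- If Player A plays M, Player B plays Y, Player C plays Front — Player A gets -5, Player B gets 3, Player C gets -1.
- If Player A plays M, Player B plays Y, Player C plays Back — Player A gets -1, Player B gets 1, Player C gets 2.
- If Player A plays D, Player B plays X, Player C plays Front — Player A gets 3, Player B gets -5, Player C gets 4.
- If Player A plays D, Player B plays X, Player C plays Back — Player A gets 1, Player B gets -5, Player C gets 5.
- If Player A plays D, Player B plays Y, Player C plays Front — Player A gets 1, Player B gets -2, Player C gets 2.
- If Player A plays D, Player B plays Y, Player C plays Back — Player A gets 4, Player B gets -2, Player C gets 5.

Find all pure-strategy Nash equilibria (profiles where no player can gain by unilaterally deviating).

Pure-strategy Nash equilibria: (M, X, Front); (D, Y, Back)

Player A against (X, Front): payoffs -3, 5, 3 → best response M.
Player A against (X, Back): payoffs -4, -5, 1 → best response D.
Player A against (Y, Front): payoffs 3, -5, 1 → best response U.
Player A against (Y, Back): payoffs 2, -1, 4 → best response D.
Player B against (U, Front): payoffs 4, -1 → best response X.
Player B against (U, Back): payoffs -4, 1 → best response Y.
Player B against (M, Front): payoffs 5, 3 → best response X.
Player B against (M, Back): payoffs 2, 1 → best response X.
Player B against (D, Front): payoffs -5, -2 → best response Y.
Player B against (D, Back): payoffs -5, -2 → best response Y.
Player C against (U, X): payoffs -1, -5 → best response Front.
Player C against (U, Y): payoffs 1, 5 → best response Back.
Player C against (M, X): payoffs -2, -5 → best response Front.
Player C against (M, Y): payoffs -1, 2 → best response Back.
Player C against (D, X): payoffs 4, 5 → best response Back.
Player C against (D, Y): payoffs 2, 5 → best response Back.
Mutual best responses: (M, X, Front); (D, Y, Back).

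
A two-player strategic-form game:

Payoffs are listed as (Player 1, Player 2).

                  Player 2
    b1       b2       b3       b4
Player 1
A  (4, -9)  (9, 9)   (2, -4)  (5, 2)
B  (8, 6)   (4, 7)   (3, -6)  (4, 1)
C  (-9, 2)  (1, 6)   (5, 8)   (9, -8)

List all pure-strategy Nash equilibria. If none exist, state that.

Mark each player's best response to every combination of opponents' strategies; a profile where every player is best-responding is a pure Nash equilibrium.
Player 1 against b1: payoffs 4, 8, -9 → best response B.
Player 1 against b2: payoffs 9, 4, 1 → best response A.
Player 1 against b3: payoffs 2, 3, 5 → best response C.
Player 1 against b4: payoffs 5, 4, 9 → best response C.
Player 2 against A: payoffs -9, 9, -4, 2 → best response b2.
Player 2 against B: payoffs 6, 7, -6, 1 → best response b2.
Player 2 against C: payoffs 2, 6, 8, -8 → best response b3.
Mutual best responses: (A, b2); (C, b3).

(A, b2), (C, b3)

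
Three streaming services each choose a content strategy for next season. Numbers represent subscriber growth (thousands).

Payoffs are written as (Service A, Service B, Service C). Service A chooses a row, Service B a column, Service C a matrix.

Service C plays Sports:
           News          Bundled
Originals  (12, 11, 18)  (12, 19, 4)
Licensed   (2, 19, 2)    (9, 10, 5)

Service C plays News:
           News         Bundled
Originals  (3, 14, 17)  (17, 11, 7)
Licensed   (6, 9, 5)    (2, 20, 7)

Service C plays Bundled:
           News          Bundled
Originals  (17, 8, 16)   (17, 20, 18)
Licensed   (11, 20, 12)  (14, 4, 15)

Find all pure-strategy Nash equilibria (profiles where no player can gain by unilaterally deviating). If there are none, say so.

The unique pure-strategy Nash equilibrium is (Originals, Bundled, Bundled).

Service A against (News, Sports): payoffs 12, 2 → best response Originals.
Service A against (News, News): payoffs 3, 6 → best response Licensed.
Service A against (News, Bundled): payoffs 17, 11 → best response Originals.
Service A against (Bundled, Sports): payoffs 12, 9 → best response Originals.
Service A against (Bundled, News): payoffs 17, 2 → best response Originals.
Service A against (Bundled, Bundled): payoffs 17, 14 → best response Originals.
Service B against (Originals, Sports): payoffs 11, 19 → best response Bundled.
Service B against (Originals, News): payoffs 14, 11 → best response News.
Service B against (Originals, Bundled): payoffs 8, 20 → best response Bundled.
Service B against (Licensed, Sports): payoffs 19, 10 → best response News.
Service B against (Licensed, News): payoffs 9, 20 → best response Bundled.
Service B against (Licensed, Bundled): payoffs 20, 4 → best response News.
Service C against (Originals, News): payoffs 18, 17, 16 → best response Sports.
Service C against (Originals, Bundled): payoffs 4, 7, 18 → best response Bundled.
Service C against (Licensed, News): payoffs 2, 5, 12 → best response Bundled.
Service C against (Licensed, Bundled): payoffs 5, 7, 15 → best response Bundled.
Mutual best responses: (Originals, Bundled, Bundled).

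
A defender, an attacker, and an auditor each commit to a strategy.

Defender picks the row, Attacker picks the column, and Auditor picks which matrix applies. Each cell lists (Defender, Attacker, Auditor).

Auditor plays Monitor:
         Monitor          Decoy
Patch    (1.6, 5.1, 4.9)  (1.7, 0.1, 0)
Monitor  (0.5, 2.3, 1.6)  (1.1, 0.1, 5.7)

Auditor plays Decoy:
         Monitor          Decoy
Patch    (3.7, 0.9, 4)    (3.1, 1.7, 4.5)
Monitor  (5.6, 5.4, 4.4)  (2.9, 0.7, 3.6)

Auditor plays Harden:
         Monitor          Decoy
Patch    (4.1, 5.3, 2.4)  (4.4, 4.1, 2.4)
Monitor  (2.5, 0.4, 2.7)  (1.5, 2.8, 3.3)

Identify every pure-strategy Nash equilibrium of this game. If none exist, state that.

The pure Nash equilibria are (Patch, Monitor, Monitor) and (Patch, Decoy, Decoy) and (Monitor, Monitor, Decoy).

(Patch, Monitor, Monitor): Defender gets 1.6, best alternative 0.5; Attacker gets 5.1, best alternative 0.1; Auditor gets 4.9, best alternative 4. No profitable deviation — NE.
(Patch, Monitor, Decoy): Defender can switch to Monitor (3.7 → 5.6). Not NE.
(Patch, Monitor, Harden): Auditor can switch to Monitor (2.4 → 4.9). Not NE.
(Patch, Decoy, Monitor): Attacker can switch to Monitor (0.1 → 5.1). Not NE.
(Patch, Decoy, Decoy): Defender gets 3.1, best alternative 2.9; Attacker gets 1.7, best alternative 0.9; Auditor gets 4.5, best alternative 2.4. No profitable deviation — NE.
(Patch, Decoy, Harden): Attacker can switch to Monitor (4.1 → 5.3). Not NE.
(Monitor, Monitor, Monitor): Defender can switch to Patch (0.5 → 1.6). Not NE.
(Monitor, Monitor, Decoy): Defender gets 5.6, best alternative 3.7; Attacker gets 5.4, best alternative 0.7; Auditor gets 4.4, best alternative 2.7. No profitable deviation — NE.
(Monitor, Monitor, Harden): Defender can switch to Patch (2.5 → 4.1). Not NE.
(Monitor, Decoy, Monitor): Defender can switch to Patch (1.1 → 1.7). Not NE.
(Monitor, Decoy, Decoy): Defender can switch to Patch (2.9 → 3.1). Not NE.
(Monitor, Decoy, Harden): Defender can switch to Patch (1.5 → 4.4). Not NE.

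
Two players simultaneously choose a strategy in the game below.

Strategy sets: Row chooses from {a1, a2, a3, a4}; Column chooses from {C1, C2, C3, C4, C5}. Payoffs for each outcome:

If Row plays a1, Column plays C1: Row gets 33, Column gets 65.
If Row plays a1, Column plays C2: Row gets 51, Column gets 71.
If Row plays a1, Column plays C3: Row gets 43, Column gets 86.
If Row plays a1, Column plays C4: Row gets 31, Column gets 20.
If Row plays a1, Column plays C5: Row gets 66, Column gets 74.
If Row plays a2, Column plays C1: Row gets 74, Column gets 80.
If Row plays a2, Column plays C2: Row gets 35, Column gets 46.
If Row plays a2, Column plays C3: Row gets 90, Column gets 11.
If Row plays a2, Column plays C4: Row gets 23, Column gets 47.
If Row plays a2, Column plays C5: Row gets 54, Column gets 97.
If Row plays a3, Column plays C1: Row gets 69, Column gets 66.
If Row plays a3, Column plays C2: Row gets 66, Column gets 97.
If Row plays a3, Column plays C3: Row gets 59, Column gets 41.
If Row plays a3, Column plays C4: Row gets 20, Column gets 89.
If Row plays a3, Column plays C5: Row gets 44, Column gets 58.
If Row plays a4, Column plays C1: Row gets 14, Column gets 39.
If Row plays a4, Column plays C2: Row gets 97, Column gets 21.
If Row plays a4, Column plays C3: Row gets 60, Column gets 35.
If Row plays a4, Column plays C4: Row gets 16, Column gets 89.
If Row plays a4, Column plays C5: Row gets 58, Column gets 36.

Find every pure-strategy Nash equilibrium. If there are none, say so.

Mark each player's best response to every combination of opponents' strategies; a profile where every player is best-responding is a pure Nash equilibrium.
Row against C1: payoffs 33, 74, 69, 14 → best response a2.
Row against C2: payoffs 51, 35, 66, 97 → best response a4.
Row against C3: payoffs 43, 90, 59, 60 → best response a2.
Row against C4: payoffs 31, 23, 20, 16 → best response a1.
Row against C5: payoffs 66, 54, 44, 58 → best response a1.
Column against a1: payoffs 65, 71, 86, 20, 74 → best response C3.
Column against a2: payoffs 80, 46, 11, 47, 97 → best response C5.
Column against a3: payoffs 66, 97, 41, 89, 58 → best response C2.
Column against a4: payoffs 39, 21, 35, 89, 36 → best response C4.
No profile is a mutual best response for all players.

There is no pure-strategy Nash equilibrium.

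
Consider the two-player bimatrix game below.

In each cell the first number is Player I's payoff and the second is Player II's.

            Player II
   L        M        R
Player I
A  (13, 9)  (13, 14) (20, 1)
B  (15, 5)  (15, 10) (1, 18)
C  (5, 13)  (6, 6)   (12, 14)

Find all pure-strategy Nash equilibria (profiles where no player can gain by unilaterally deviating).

none

For each player, find the best response to each opponent profile; mutual best responses are the pure NE.
Player I against L: payoffs 13, 15, 5 → best response B.
Player I against M: payoffs 13, 15, 6 → best response B.
Player I against R: payoffs 20, 1, 12 → best response A.
Player II against A: payoffs 9, 14, 1 → best response M.
Player II against B: payoffs 5, 10, 18 → best response R.
Player II against C: payoffs 13, 6, 14 → best response R.
No profile is a mutual best response for all players.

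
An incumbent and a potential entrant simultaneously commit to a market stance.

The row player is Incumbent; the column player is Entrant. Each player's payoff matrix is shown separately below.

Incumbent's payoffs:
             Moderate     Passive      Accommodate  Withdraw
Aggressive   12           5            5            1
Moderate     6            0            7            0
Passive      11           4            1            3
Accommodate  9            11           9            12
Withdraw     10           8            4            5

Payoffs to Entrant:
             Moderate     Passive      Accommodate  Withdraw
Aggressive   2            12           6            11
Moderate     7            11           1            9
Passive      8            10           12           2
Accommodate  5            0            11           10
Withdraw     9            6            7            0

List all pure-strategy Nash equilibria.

Pure NE: (Accommodate, Accommodate)

Incumbent against Moderate: payoffs 12, 6, 11, 9, 10 → best response Aggressive.
Incumbent against Passive: payoffs 5, 0, 4, 11, 8 → best response Accommodate.
Incumbent against Accommodate: payoffs 5, 7, 1, 9, 4 → best response Accommodate.
Incumbent against Withdraw: payoffs 1, 0, 3, 12, 5 → best response Accommodate.
Entrant against Aggressive: payoffs 2, 12, 6, 11 → best response Passive.
Entrant against Moderate: payoffs 7, 11, 1, 9 → best response Passive.
Entrant against Passive: payoffs 8, 10, 12, 2 → best response Accommodate.
Entrant against Accommodate: payoffs 5, 0, 11, 10 → best response Accommodate.
Entrant against Withdraw: payoffs 9, 6, 7, 0 → best response Moderate.
Mutual best responses: (Accommodate, Accommodate).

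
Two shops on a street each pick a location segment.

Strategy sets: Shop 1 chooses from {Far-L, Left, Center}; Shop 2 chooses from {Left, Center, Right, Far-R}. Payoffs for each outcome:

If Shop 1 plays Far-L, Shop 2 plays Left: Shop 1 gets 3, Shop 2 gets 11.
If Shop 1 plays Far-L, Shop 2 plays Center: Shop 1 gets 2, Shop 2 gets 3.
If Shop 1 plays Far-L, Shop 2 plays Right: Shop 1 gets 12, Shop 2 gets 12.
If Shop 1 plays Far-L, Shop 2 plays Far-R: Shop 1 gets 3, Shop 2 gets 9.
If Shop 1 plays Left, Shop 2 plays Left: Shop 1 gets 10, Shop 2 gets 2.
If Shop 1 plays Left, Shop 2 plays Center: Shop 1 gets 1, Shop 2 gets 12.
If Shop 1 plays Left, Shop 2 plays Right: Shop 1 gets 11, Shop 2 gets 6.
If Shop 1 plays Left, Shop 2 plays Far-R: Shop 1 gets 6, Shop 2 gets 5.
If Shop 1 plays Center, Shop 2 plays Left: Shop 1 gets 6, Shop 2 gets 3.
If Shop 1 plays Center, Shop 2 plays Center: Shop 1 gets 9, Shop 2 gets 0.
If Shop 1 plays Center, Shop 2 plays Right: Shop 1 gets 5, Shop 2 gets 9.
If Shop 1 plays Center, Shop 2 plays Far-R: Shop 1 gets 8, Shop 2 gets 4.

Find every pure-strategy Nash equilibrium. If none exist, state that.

(Far-L, Right)

Shop 1 against Left: payoffs 3, 10, 6 → best response Left.
Shop 1 against Center: payoffs 2, 1, 9 → best response Center.
Shop 1 against Right: payoffs 12, 11, 5 → best response Far-L.
Shop 1 against Far-R: payoffs 3, 6, 8 → best response Center.
Shop 2 against Far-L: payoffs 11, 3, 12, 9 → best response Right.
Shop 2 against Left: payoffs 2, 12, 6, 5 → best response Center.
Shop 2 against Center: payoffs 3, 0, 9, 4 → best response Right.
Mutual best responses: (Far-L, Right).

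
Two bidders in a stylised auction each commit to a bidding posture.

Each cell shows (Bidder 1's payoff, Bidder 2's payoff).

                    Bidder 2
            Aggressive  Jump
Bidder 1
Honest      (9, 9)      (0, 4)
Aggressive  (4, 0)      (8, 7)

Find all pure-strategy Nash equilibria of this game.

(Honest, Aggressive): Bidder 1 gets 9, best alternative 4; Bidder 2 gets 9, best alternative 4. No profitable deviation — NE.
(Honest, Jump): Bidder 1 can switch to Aggressive (0 → 8). Not NE.
(Aggressive, Aggressive): Bidder 1 can switch to Honest (4 → 9). Not NE.
(Aggressive, Jump): Bidder 1 gets 8, best alternative 0; Bidder 2 gets 7, best alternative 0. No profitable deviation — NE.

The pure Nash equilibria are (Honest, Aggressive) and (Aggressive, Jump).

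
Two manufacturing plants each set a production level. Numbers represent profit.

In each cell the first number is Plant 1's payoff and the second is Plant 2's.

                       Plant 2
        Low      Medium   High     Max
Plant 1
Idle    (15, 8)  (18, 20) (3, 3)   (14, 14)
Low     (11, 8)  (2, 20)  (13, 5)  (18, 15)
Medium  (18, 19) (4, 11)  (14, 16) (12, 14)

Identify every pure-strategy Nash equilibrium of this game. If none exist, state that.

The pure Nash equilibria are (Idle, Medium), (Medium, Low).

Plant 1 against Low: payoffs 15, 11, 18 → best response Medium.
Plant 1 against Medium: payoffs 18, 2, 4 → best response Idle.
Plant 1 against High: payoffs 3, 13, 14 → best response Medium.
Plant 1 against Max: payoffs 14, 18, 12 → best response Low.
Plant 2 against Idle: payoffs 8, 20, 3, 14 → best response Medium.
Plant 2 against Low: payoffs 8, 20, 5, 15 → best response Medium.
Plant 2 against Medium: payoffs 19, 11, 16, 14 → best response Low.
Mutual best responses: (Idle, Medium); (Medium, Low).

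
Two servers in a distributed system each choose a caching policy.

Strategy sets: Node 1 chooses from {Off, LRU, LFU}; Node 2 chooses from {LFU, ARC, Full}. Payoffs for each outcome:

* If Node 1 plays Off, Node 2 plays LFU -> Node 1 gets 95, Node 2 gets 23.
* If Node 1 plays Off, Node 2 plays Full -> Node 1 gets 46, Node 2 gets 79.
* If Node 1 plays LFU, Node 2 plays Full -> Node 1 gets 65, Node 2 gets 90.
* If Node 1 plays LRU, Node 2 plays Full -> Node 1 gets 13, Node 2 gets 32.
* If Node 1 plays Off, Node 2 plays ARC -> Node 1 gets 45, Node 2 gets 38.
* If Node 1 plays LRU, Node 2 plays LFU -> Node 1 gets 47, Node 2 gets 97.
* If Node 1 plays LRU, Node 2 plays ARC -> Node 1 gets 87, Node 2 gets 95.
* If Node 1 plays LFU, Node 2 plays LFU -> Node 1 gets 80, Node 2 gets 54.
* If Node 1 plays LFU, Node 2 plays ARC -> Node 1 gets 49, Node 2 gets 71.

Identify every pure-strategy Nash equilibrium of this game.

Mark each player's best response to every combination of opponents' strategies; a profile where every player is best-responding is a pure Nash equilibrium.
Node 1 against LFU: payoffs 95, 47, 80 → best response Off.
Node 1 against ARC: payoffs 45, 87, 49 → best response LRU.
Node 1 against Full: payoffs 46, 13, 65 → best response LFU.
Node 2 against Off: payoffs 23, 38, 79 → best response Full.
Node 2 against LRU: payoffs 97, 95, 32 → best response LFU.
Node 2 against LFU: payoffs 54, 71, 90 → best response Full.
Mutual best responses: (LFU, Full).

(LFU, Full)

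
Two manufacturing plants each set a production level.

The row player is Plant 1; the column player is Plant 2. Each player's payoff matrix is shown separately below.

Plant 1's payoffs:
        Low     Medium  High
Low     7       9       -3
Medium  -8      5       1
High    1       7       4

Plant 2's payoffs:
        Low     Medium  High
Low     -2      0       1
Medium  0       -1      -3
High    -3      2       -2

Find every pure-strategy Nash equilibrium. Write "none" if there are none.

Plant 1 against Low: payoffs 7, -8, 1 → best response Low.
Plant 1 against Medium: payoffs 9, 5, 7 → best response Low.
Plant 1 against High: payoffs -3, 1, 4 → best response High.
Plant 2 against Low: payoffs -2, 0, 1 → best response High.
Plant 2 against Medium: payoffs 0, -1, -3 → best response Low.
Plant 2 against High: payoffs -3, 2, -2 → best response Medium.
No profile is a mutual best response for all players.

This game has no pure Nash equilibrium.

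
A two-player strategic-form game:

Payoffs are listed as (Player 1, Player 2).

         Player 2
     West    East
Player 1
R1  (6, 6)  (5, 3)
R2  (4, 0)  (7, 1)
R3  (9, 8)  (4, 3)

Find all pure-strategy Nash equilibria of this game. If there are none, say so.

Player 1 against West: payoffs 6, 4, 9 → best response R3.
Player 1 against East: payoffs 5, 7, 4 → best response R2.
Player 2 against R1: payoffs 6, 3 → best response West.
Player 2 against R2: payoffs 0, 1 → best response East.
Player 2 against R3: payoffs 8, 3 → best response West.
Mutual best responses: (R2, East); (R3, West).

The pure Nash equilibria are (R2, East) and (R3, West).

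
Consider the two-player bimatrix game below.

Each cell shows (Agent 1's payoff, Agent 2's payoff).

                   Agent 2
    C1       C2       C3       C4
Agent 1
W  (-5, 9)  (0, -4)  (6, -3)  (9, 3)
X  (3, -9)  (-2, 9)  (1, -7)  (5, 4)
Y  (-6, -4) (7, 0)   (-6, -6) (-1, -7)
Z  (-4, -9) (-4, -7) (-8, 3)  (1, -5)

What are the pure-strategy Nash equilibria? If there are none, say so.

(W, C1): Agent 1 can switch to X (-5 → 3). Not NE.
(W, C2): Agent 1 can switch to Y (0 → 7). Not NE.
(W, C3): Agent 2 can switch to C1 (-3 → 9). Not NE.
(W, C4): Agent 2 can switch to C1 (3 → 9). Not NE.
(X, C1): Agent 2 can switch to C2 (-9 → 9). Not NE.
(X, C2): Agent 1 can switch to W (-2 → 0). Not NE.
(Y, C2): Agent 1 gets 7, best alternative 0; Agent 2 gets 0, best alternative -4. No profitable deviation — NE.
(The remaining 9 profiles each have a profitable deviation by the same check.)

The unique pure-strategy Nash equilibrium is (Y, C2).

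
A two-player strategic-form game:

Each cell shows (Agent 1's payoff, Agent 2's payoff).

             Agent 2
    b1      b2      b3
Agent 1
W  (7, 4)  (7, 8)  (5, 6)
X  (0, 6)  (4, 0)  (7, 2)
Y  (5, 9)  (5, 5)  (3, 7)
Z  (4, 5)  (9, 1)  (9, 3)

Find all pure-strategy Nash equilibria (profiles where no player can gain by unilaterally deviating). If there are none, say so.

none

Agent 1 against b1: payoffs 7, 0, 5, 4 → best response W.
Agent 1 against b2: payoffs 7, 4, 5, 9 → best response Z.
Agent 1 against b3: payoffs 5, 7, 3, 9 → best response Z.
Agent 2 against W: payoffs 4, 8, 6 → best response b2.
Agent 2 against X: payoffs 6, 0, 2 → best response b1.
Agent 2 against Y: payoffs 9, 5, 7 → best response b1.
Agent 2 against Z: payoffs 5, 1, 3 → best response b1.
No profile is a mutual best response for all players.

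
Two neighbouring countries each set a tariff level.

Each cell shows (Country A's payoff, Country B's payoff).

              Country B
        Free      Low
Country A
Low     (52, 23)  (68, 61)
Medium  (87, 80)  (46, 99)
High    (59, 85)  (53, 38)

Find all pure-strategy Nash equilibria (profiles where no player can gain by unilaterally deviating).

Check each profile: it is a Nash equilibrium iff no player can strictly gain by switching unilaterally.
(Low, Free): Country A can switch to Medium (52 → 87). Not NE.
(Low, Low): Country A gets 68, best alternative 53; Country B gets 61, best alternative 23. No profitable deviation — NE.
(Medium, Free): Country B can switch to Low (80 → 99). Not NE.
(Medium, Low): Country A can switch to Low (46 → 68). Not NE.
(High, Free): Country A can switch to Medium (59 → 87). Not NE.
(High, Low): Country A can switch to Low (53 → 68). Not NE.

Pure NE: (Low, Low)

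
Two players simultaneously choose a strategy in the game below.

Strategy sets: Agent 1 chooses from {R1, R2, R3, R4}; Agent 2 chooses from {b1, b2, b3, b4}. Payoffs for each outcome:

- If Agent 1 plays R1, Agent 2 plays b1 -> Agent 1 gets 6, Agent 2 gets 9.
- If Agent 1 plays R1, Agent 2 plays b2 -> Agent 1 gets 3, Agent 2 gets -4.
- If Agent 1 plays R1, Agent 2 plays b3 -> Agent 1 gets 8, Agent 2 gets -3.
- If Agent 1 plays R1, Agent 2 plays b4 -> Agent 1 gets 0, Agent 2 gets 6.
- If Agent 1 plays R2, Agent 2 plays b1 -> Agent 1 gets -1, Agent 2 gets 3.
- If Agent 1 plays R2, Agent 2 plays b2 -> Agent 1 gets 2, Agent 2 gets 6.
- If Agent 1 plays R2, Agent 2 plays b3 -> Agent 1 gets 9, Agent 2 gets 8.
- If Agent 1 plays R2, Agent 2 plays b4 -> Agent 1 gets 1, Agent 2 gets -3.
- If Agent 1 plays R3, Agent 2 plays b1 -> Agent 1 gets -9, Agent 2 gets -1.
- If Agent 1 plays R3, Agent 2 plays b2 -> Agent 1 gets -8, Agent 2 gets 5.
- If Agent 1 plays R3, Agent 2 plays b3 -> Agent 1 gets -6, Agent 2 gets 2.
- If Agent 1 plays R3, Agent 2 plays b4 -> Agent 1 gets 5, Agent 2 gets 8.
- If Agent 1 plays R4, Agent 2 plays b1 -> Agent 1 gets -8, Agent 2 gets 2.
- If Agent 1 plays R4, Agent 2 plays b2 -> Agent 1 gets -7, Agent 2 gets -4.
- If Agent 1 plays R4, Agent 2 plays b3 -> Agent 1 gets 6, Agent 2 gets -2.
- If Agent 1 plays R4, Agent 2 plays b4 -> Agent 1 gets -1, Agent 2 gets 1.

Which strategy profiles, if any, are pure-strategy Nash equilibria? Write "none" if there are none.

Agent 1 against b1: payoffs 6, -1, -9, -8 → best response R1.
Agent 1 against b2: payoffs 3, 2, -8, -7 → best response R1.
Agent 1 against b3: payoffs 8, 9, -6, 6 → best response R2.
Agent 1 against b4: payoffs 0, 1, 5, -1 → best response R3.
Agent 2 against R1: payoffs 9, -4, -3, 6 → best response b1.
Agent 2 against R2: payoffs 3, 6, 8, -3 → best response b3.
Agent 2 against R3: payoffs -1, 5, 2, 8 → best response b4.
Agent 2 against R4: payoffs 2, -4, -2, 1 → best response b1.
Mutual best responses: (R1, b1); (R2, b3); (R3, b4).

The pure Nash equilibria are (R1, b1) and (R2, b3) and (R3, b4).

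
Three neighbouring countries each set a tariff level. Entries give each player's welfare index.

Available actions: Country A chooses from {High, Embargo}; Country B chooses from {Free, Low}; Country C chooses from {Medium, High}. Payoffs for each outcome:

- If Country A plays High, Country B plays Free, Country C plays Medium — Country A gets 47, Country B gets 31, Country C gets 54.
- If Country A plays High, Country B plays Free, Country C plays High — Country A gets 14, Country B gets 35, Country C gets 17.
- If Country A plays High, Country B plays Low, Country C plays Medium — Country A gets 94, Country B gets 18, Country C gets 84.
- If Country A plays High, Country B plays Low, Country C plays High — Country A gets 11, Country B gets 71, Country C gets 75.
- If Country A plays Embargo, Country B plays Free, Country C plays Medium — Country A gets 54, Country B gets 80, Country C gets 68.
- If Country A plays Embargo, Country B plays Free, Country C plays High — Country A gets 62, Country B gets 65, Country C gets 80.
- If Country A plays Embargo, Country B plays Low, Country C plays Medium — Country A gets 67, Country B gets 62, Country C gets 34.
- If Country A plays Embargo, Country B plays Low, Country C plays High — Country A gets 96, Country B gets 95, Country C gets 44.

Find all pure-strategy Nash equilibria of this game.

Country A against (Free, Medium): payoffs 47, 54 → best response Embargo.
Country A against (Free, High): payoffs 14, 62 → best response Embargo.
Country A against (Low, Medium): payoffs 94, 67 → best response High.
Country A against (Low, High): payoffs 11, 96 → best response Embargo.
Country B against (High, Medium): payoffs 31, 18 → best response Free.
Country B against (High, High): payoffs 35, 71 → best response Low.
Country B against (Embargo, Medium): payoffs 80, 62 → best response Free.
Country B against (Embargo, High): payoffs 65, 95 → best response Low.
Country C against (High, Free): payoffs 54, 17 → best response Medium.
Country C against (High, Low): payoffs 84, 75 → best response Medium.
Country C against (Embargo, Free): payoffs 68, 80 → best response High.
Country C against (Embargo, Low): payoffs 34, 44 → best response High.
Mutual best responses: (Embargo, Low, High).

The unique pure-strategy Nash equilibrium is (Embargo, Low, High).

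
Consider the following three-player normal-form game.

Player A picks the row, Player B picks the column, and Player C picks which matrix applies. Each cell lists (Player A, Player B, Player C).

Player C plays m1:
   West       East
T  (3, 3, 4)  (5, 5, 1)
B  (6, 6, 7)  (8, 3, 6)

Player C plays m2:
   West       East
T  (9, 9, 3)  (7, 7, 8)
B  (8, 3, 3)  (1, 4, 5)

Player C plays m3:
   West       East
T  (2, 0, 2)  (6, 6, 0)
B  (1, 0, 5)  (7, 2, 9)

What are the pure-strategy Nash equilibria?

Check each profile: it is a Nash equilibrium iff no player can strictly gain by switching unilaterally.
(T, West, m1): Player A can switch to B (3 → 6). Not NE.
(T, West, m2): Player C can switch to m1 (3 → 4). Not NE.
(T, West, m3): Player B can switch to East (0 → 6). Not NE.
(T, East, m1): Player A can switch to B (5 → 8). Not NE.
(T, East, m2): Player B can switch to West (7 → 9). Not NE.
(T, East, m3): Player A can switch to B (6 → 7). Not NE.
(B, West, m1): Player A gets 6, best alternative 3; Player B gets 6, best alternative 3; Player C gets 7, best alternative 5. No profitable deviation — NE.
(B, East, m3): Player A gets 7, best alternative 6; Player B gets 2, best alternative 0; Player C gets 9, best alternative 6. No profitable deviation — NE.
(The remaining 4 profiles each have a profitable deviation by the same check.)

(B, West, m1); (B, East, m3)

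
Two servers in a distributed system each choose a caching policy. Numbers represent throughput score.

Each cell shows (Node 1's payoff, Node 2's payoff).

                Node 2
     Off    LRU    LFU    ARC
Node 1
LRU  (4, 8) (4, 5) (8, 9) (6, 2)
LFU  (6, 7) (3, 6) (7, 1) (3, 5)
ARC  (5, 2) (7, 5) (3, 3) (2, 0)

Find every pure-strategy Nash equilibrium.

Pure-strategy Nash equilibria: (LRU, LFU), (LFU, Off), (ARC, LRU)

Node 1 against Off: payoffs 4, 6, 5 → best response LFU.
Node 1 against LRU: payoffs 4, 3, 7 → best response ARC.
Node 1 against LFU: payoffs 8, 7, 3 → best response LRU.
Node 1 against ARC: payoffs 6, 3, 2 → best response LRU.
Node 2 against LRU: payoffs 8, 5, 9, 2 → best response LFU.
Node 2 against LFU: payoffs 7, 6, 1, 5 → best response Off.
Node 2 against ARC: payoffs 2, 5, 3, 0 → best response LRU.
Mutual best responses: (LRU, LFU); (LFU, Off); (ARC, LRU).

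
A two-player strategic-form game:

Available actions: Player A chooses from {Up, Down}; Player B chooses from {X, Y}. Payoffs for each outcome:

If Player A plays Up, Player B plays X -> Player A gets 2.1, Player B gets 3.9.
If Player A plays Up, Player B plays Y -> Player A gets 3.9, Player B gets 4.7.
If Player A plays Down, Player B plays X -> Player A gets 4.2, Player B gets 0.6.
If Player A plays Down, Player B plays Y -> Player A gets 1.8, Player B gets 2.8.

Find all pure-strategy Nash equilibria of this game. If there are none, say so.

Pure NE: (Up, Y)

Player A against X: payoffs 2.1, 4.2 → best response Down.
Player A against Y: payoffs 3.9, 1.8 → best response Up.
Player B against Up: payoffs 3.9, 4.7 → best response Y.
Player B against Down: payoffs 0.6, 2.8 → best response Y.
Mutual best responses: (Up, Y).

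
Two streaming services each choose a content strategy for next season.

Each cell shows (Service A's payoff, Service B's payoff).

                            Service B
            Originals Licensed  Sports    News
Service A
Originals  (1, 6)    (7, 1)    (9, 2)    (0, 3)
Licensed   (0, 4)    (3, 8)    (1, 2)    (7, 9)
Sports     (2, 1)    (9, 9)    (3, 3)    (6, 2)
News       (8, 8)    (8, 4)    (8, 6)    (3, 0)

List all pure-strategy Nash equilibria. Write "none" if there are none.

The pure Nash equilibria are (Licensed, News); (Sports, Licensed); (News, Originals).

For each player, find the best response to each opponent profile; mutual best responses are the pure NE.
Service A against Originals: payoffs 1, 0, 2, 8 → best response News.
Service A against Licensed: payoffs 7, 3, 9, 8 → best response Sports.
Service A against Sports: payoffs 9, 1, 3, 8 → best response Originals.
Service A against News: payoffs 0, 7, 6, 3 → best response Licensed.
Service B against Originals: payoffs 6, 1, 2, 3 → best response Originals.
Service B against Licensed: payoffs 4, 8, 2, 9 → best response News.
Service B against Sports: payoffs 1, 9, 3, 2 → best response Licensed.
Service B against News: payoffs 8, 4, 6, 0 → best response Originals.
Mutual best responses: (Licensed, News); (Sports, Licensed); (News, Originals).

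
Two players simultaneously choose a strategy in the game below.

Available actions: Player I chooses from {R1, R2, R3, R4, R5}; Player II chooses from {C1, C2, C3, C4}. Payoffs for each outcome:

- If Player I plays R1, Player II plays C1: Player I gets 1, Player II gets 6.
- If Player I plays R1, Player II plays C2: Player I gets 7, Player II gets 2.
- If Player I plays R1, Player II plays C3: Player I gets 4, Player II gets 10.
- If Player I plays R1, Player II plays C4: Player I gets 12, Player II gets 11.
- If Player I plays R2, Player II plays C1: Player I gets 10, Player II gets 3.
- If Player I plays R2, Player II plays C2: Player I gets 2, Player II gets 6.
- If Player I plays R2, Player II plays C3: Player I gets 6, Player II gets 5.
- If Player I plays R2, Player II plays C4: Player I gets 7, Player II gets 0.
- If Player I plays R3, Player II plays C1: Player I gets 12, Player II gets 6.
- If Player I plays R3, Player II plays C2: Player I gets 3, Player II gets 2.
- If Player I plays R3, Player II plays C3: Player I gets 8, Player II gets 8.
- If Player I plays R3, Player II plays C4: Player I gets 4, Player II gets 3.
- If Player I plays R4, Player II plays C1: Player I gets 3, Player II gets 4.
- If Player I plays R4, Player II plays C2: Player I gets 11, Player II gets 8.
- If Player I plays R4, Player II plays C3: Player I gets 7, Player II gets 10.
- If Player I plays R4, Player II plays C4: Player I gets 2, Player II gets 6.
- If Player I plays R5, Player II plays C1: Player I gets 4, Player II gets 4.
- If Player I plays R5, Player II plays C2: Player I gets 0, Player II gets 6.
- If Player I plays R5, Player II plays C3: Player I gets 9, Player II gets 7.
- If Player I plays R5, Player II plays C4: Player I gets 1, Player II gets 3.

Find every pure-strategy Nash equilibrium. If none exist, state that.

Pure-strategy Nash equilibria: (R1, C4); (R5, C3)

Check each profile: it is a Nash equilibrium iff no player can strictly gain by switching unilaterally.
(R1, C1): Player I can switch to R2 (1 → 10). Not NE.
(R1, C2): Player I can switch to R4 (7 → 11). Not NE.
(R1, C3): Player I can switch to R2 (4 → 6). Not NE.
(R1, C4): Player I gets 12, best alternative 7; Player II gets 11, best alternative 10. No profitable deviation — NE.
(R2, C1): Player I can switch to R3 (10 → 12). Not NE.
(R2, C2): Player I can switch to R1 (2 → 7). Not NE.
(R2, C3): Player I can switch to R3 (6 → 8). Not NE.
(R2, C4): Player I can switch to R1 (7 → 12). Not NE.
(R3, C1): Player II can switch to C3 (6 → 8). Not NE.
(R3, C2): Player I can switch to R1 (3 → 7). Not NE.
(R3, C3): Player I can switch to R5 (8 → 9). Not NE.
(R3, C4): Player I can switch to R1 (4 → 12). Not NE.
(R4, C1): Player I can switch to R2 (3 → 10). Not NE.
(R5, C3): Player I gets 9, best alternative 8; Player II gets 7, best alternative 6. No profitable deviation — NE.
(The remaining 6 profiles each have a profitable deviation by the same check.)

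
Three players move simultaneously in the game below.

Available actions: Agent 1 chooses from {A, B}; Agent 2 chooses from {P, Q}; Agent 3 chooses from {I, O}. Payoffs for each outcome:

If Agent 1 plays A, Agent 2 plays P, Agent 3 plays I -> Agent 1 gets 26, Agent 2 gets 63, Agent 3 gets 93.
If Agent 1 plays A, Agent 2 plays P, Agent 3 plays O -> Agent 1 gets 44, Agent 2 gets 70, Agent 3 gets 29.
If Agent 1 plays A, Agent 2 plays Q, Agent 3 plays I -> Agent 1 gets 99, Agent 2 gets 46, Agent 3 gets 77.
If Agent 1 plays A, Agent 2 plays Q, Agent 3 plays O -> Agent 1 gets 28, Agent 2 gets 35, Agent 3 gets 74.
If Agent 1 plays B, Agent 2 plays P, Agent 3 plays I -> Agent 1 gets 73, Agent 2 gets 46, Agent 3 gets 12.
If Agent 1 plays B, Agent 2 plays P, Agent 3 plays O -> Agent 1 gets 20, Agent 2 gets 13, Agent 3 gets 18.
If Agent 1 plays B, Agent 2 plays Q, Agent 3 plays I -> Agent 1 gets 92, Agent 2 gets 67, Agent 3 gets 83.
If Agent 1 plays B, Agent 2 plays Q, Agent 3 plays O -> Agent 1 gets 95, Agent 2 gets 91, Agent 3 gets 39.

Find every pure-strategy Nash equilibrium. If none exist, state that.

This game has no pure Nash equilibrium.

(A, P, I): Agent 1 can switch to B (26 → 73). Not NE.
(A, P, O): Agent 3 can switch to I (29 → 93). Not NE.
(A, Q, I): Agent 2 can switch to P (46 → 63). Not NE.
(A, Q, O): Agent 1 can switch to B (28 → 95). Not NE.
(B, P, I): Agent 2 can switch to Q (46 → 67). Not NE.
(B, P, O): Agent 1 can switch to A (20 → 44). Not NE.
(B, Q, I): Agent 1 can switch to A (92 → 99). Not NE.
(B, Q, O): Agent 3 can switch to I (39 → 83). Not NE.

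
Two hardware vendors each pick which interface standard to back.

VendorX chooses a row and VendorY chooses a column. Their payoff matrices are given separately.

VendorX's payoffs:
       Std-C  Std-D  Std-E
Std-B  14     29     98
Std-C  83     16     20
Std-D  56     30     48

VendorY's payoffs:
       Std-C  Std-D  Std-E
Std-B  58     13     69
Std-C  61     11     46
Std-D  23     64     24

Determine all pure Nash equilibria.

VendorX against Std-C: payoffs 14, 83, 56 → best response Std-C.
VendorX against Std-D: payoffs 29, 16, 30 → best response Std-D.
VendorX against Std-E: payoffs 98, 20, 48 → best response Std-B.
VendorY against Std-B: payoffs 58, 13, 69 → best response Std-E.
VendorY against Std-C: payoffs 61, 11, 46 → best response Std-C.
VendorY against Std-D: payoffs 23, 64, 24 → best response Std-D.
Mutual best responses: (Std-B, Std-E); (Std-C, Std-C); (Std-D, Std-D).

The pure Nash equilibria are (Std-B, Std-E) and (Std-C, Std-C) and (Std-D, Std-D).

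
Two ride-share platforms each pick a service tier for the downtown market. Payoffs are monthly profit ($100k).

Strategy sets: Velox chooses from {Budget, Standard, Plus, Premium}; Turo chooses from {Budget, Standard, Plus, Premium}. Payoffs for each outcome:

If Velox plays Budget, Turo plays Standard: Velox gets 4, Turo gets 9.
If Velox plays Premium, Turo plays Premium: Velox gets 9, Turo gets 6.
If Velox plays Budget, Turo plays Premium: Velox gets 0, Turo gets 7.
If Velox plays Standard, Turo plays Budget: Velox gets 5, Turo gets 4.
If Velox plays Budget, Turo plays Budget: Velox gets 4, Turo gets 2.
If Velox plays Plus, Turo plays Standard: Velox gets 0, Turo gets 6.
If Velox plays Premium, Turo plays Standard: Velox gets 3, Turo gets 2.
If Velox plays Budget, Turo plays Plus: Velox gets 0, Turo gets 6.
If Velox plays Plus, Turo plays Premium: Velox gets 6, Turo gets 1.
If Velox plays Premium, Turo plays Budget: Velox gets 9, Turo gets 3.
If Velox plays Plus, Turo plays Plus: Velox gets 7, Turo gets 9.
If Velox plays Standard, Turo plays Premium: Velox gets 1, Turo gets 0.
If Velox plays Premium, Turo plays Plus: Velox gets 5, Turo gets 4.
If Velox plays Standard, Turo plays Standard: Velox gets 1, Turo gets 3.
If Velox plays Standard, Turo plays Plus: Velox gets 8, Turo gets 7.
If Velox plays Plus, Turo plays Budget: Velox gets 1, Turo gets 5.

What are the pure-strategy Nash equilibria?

(Budget, Standard), (Standard, Plus), (Premium, Premium)

Mark each player's best response to every combination of opponents' strategies; a profile where every player is best-responding is a pure Nash equilibrium.
Velox against Budget: payoffs 4, 5, 1, 9 → best response Premium.
Velox against Standard: payoffs 4, 1, 0, 3 → best response Budget.
Velox against Plus: payoffs 0, 8, 7, 5 → best response Standard.
Velox against Premium: payoffs 0, 1, 6, 9 → best response Premium.
Turo against Budget: payoffs 2, 9, 6, 7 → best response Standard.
Turo against Standard: payoffs 4, 3, 7, 0 → best response Plus.
Turo against Plus: payoffs 5, 6, 9, 1 → best response Plus.
Turo against Premium: payoffs 3, 2, 4, 6 → best response Premium.
Mutual best responses: (Budget, Standard); (Standard, Plus); (Premium, Premium).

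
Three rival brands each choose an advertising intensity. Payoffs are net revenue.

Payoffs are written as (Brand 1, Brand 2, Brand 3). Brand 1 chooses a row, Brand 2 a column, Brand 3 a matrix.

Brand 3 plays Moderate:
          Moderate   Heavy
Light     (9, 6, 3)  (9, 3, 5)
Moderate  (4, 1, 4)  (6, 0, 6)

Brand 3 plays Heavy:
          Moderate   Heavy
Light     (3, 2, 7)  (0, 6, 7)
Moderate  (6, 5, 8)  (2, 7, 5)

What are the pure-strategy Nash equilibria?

Mark each player's best response to every combination of opponents' strategies; a profile where every player is best-responding is a pure Nash equilibrium.
Brand 1 against (Moderate, Moderate): payoffs 9, 4 → best response Light.
Brand 1 against (Moderate, Heavy): payoffs 3, 6 → best response Moderate.
Brand 1 against (Heavy, Moderate): payoffs 9, 6 → best response Light.
Brand 1 against (Heavy, Heavy): payoffs 0, 2 → best response Moderate.
Brand 2 against (Light, Moderate): payoffs 6, 3 → best response Moderate.
Brand 2 against (Light, Heavy): payoffs 2, 6 → best response Heavy.
Brand 2 against (Moderate, Moderate): payoffs 1, 0 → best response Moderate.
Brand 2 against (Moderate, Heavy): payoffs 5, 7 → best response Heavy.
Brand 3 against (Light, Moderate): payoffs 3, 7 → best response Heavy.
Brand 3 against (Light, Heavy): payoffs 5, 7 → best response Heavy.
Brand 3 against (Moderate, Moderate): payoffs 4, 8 → best response Heavy.
Brand 3 against (Moderate, Heavy): payoffs 6, 5 → best response Moderate.
No profile is a mutual best response for all players.

There is no pure-strategy Nash equilibrium.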